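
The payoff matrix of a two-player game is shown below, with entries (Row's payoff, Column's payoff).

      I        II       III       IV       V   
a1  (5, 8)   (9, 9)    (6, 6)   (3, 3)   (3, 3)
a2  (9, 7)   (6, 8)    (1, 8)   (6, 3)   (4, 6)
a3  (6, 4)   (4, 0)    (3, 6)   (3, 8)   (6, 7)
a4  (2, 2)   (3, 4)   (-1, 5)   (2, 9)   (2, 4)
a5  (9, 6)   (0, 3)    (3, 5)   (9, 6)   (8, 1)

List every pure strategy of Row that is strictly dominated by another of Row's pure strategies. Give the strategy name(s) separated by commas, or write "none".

a4

Nothing dominates a1: a2 at II (9>6); a3 at II (9>4); a4 at I (5>2); a5 at II (9>0).
Nothing dominates a2: a1 at I (9>5); a3 at I (9>6); a4 at I (9>2); a5 at I (9=9).
a3 is not dominated — it holds its own against a1 at I (6>5); a2 at III (3>1); a4 at I (6>2); a5 at II (4>0).
a4 is strictly dominated by a1 (I: 5>2, II: 9>3, III: 6>-1, IV: 3>2, V: 3>2).
a5 is not dominated — it holds its own against a1 at I (9>5); a2 at I (9=9); a3 at I (9>6); a4 at I (9>2).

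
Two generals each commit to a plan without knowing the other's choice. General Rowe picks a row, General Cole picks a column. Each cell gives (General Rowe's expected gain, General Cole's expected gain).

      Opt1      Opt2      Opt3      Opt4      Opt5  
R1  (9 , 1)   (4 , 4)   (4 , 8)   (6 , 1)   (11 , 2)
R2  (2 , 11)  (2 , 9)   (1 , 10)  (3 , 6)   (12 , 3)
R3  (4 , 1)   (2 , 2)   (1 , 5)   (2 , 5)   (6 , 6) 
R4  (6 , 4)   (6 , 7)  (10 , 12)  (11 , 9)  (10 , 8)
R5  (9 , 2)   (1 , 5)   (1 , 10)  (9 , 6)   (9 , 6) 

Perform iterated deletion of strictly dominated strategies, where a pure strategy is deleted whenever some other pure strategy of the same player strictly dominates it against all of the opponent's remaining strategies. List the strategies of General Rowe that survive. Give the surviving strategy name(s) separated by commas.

R4

General Rowe's strategy R3 is strictly dominated by R1 (Opt1: 9>4, Opt2: 4>2, Opt3: 4>1, Opt4: 6>2, Opt5: 11>6) and is removed.
General Cole's strategy Opt2 is strictly dominated by Opt3 (R1: 8>4, R2: 10>9, R4: 12>7, R5: 10>5) and is removed.
For General Cole, Opt3 strictly dominates Opt4 on the remaining rows (R1: 8>1, R2: 10>6, R4: 12>9, R5: 10>6); eliminate Opt4.
For General Cole, Opt3 strictly dominates Opt5 on the remaining rows (R1: 8>2, R2: 10>3, R4: 12>8, R5: 10>6); eliminate Opt5.
General Rowe's strategy R2 is strictly dominated by R1 (Opt1: 9>2, Opt3: 4>1) and is removed.
For General Cole, Opt3 strictly dominates Opt1 on the remaining rows (R1: 8>1, R4: 12>4, R5: 10>2); eliminate Opt1.
General Rowe's strategy R1 is strictly dominated by R4 (Opt3: 10>4) and is removed.
Row R5 is eliminated: R4 beats it against every remaining column (Opt3: 10>1).
Among the remaining strategies, none is strictly dominated by another pure strategy of the same player, so the elimination stops.
Surviving strategies — General Rowe: {R4}; General Cole: {Opt3}.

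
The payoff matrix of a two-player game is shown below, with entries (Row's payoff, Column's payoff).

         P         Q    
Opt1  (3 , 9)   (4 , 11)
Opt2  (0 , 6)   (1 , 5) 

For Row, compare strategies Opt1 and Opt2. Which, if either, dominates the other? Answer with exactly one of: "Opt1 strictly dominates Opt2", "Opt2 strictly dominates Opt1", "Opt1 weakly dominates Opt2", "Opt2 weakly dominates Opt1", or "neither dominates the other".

Opt1's payoffs vs Opt2's, by Column's action — P: 3>0, Q: 4>1.
Opt1 gives a strictly higher payoff against each opponent action, so Opt1 strictly dominates Opt2.

Opt1 strictly dominates Opt2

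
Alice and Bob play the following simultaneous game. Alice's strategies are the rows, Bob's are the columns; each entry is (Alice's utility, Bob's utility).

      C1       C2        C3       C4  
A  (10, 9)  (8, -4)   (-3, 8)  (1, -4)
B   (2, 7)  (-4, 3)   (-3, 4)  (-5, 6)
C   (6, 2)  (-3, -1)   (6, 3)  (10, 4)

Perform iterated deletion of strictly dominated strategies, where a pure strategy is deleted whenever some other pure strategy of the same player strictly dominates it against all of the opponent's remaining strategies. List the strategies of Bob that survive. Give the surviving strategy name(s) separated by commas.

C1, C3, C4

For Alice, C strictly dominates B on the remaining columns (C1: 6>2, C2: -3>-4, C3: 6>-3, C4: 10>-5); eliminate B.
For Bob, C1 strictly dominates C2 on the remaining rows (A: 9>-4, C: 2>-1); eliminate C2.
Among the remaining strategies, none is strictly dominated by another pure strategy of the same player, so the elimination stops.
Surviving strategies — Alice: {A, C}; Bob: {C1, C3, C4}.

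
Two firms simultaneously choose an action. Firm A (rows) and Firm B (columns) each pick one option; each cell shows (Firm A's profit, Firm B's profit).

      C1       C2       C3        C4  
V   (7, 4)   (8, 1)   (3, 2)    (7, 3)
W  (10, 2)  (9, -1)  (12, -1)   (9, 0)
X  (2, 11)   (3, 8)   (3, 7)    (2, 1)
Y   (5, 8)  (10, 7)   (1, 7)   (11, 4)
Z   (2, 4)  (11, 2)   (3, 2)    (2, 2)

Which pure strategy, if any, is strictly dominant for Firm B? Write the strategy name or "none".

C1

C1 vs C2: V: 4>1, W: 2>-1, X: 11>8, Y: 8>7, Z: 4>2.
C1 vs C3: V: 4>2, W: 2>-1, X: 11>7, Y: 8>7, Z: 4>2.
C1 vs C4: V: 4>3, W: 2>0, X: 11>1, Y: 8>4, Z: 4>2.
C1 strictly beats every other strategy against every opponent action, so it is strictly dominant.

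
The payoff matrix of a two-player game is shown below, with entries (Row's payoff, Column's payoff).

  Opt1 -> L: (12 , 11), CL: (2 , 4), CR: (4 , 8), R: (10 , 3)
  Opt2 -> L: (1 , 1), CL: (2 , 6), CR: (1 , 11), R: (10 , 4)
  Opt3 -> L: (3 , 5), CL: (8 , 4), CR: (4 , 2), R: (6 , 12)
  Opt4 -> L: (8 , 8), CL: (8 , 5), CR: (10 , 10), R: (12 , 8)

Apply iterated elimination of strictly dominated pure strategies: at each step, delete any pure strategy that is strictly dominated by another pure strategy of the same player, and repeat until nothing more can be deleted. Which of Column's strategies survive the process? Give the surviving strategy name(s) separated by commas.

L, CR

Row's strategy Opt2 is strictly dominated by Opt4 (L: 8>1, CL: 8>2, CR: 10>1, R: 12>10) and is removed.
For Column, L strictly dominates CL on the remaining rows (Opt1: 11>4, Opt3: 5>4, Opt4: 8>5); eliminate CL.
Row Opt3 is eliminated: Opt4 beats it against every remaining column (L: 8>3, CR: 10>4, R: 12>6).
Column's strategy R is strictly dominated by CR (Opt1: 8>3, Opt4: 10>8) and is removed.
Among the remaining strategies, none is strictly dominated by another pure strategy of the same player, so the elimination stops.
Surviving strategies — Row: {Opt1, Opt4}; Column: {L, CR}.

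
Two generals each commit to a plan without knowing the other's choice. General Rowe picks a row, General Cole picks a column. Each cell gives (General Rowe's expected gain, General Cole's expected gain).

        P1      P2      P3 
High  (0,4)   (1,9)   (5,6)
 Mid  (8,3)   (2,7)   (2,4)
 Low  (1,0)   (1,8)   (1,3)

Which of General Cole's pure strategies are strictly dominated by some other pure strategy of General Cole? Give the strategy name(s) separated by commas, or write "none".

P1, P3

P1: dominated, since P2 does at least as well everywhere (High: 9>4, Mid: 7>3, Low: 8>0).
Nothing dominates P2: P1 at High (9>4); P3 at High (9>6).
P3 is strictly dominated by P2 (High: 9>6, Mid: 7>4, Low: 8>3).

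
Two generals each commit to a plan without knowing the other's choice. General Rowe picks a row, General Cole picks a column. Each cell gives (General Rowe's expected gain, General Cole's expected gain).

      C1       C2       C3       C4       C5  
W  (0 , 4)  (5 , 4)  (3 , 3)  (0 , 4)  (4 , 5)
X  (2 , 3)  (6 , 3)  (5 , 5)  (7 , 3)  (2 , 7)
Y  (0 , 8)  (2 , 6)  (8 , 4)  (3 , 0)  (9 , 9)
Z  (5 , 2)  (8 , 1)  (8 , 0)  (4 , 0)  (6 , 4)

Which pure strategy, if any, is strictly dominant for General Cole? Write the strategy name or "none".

C5

C5 vs C1: W: 5>4, X: 7>3, Y: 9>8, Z: 4>2.
C5 vs C2: W: 5>4, X: 7>3, Y: 9>6, Z: 4>1.
C5 vs C3: W: 5>3, X: 7>5, Y: 9>4, Z: 4>0.
C5 vs C4: W: 5>4, X: 7>3, Y: 9>0, Z: 4>0.
C5 strictly beats every other strategy against every opponent action, so it is strictly dominant.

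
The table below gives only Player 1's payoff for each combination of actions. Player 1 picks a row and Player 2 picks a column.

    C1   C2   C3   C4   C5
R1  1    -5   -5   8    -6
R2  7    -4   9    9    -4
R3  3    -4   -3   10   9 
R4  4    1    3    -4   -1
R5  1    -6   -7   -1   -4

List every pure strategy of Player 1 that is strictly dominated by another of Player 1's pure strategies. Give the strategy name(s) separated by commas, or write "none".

R1, R5

R1: dominated, since R2 does at least as well everywhere (C1: 7>1, C2: -4>-5, C3: 9>-5, C4: 9>8, C5: -4>-6).
R2: no other strategy beats it everywhere (R1 at C1 (7>1); R3 at C1 (7>3); R4 at C1 (7>4); R5 at C1 (7>1)).
Nothing dominates R3: R1 at C1 (3>1); R2 at C2 (-4=-4); R4 at C4 (10>-4); R5 at C1 (3>1).
R4 is not dominated — it holds its own against R1 at C1 (4>1); R2 at C2 (1>-4); R3 at C1 (4>3); R5 at C1 (4>1).
R5 is strictly dominated by R3 (C1: 3>1, C2: -4>-6, C3: -3>-7, C4: 10>-1, C5: 9>-4).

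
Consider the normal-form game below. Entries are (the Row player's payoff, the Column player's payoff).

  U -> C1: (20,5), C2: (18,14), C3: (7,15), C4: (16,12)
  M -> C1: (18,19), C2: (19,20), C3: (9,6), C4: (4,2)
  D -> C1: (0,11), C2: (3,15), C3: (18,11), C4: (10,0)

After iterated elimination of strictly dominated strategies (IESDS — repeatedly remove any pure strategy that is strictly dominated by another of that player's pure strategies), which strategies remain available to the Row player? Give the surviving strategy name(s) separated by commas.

The Column player's strategy C1 is strictly dominated by C2 (U: 14>5, M: 20>19, D: 15>11) and is removed.
Column C4 is eliminated: C2 beats it against every remaining row (U: 14>12, M: 20>2, D: 15>0).
For the Row player, M strictly dominates U on the remaining columns (C2: 19>18, C3: 9>7); eliminate U.
Column C3 is eliminated: C2 beats it against every remaining row (M: 20>6, D: 15>11).
For the Row player, M strictly dominates D on the remaining columns (C2: 19>3); eliminate D.
Among the remaining strategies, none is strictly dominated by another pure strategy of the same player, so the elimination stops.
Surviving strategies — the Row player: {M}; the Column player: {C2}.

M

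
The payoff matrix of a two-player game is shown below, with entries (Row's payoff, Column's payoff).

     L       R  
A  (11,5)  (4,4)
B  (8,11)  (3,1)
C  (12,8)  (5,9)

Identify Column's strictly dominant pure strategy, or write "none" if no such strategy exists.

none

L fails to dominate R at C (8<9).
R fails to dominate L at A (4<5).
No single strategy dominates all the others.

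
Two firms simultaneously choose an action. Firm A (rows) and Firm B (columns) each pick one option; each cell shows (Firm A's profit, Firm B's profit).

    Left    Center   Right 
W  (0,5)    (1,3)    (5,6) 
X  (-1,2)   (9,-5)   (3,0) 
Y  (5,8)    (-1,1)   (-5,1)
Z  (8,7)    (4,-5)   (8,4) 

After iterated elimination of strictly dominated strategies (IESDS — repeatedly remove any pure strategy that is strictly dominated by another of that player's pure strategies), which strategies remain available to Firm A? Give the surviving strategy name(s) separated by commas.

Z

Row W is eliminated: Z beats it against every remaining column (Left: 8>0, Center: 4>1, Right: 8>5).
For Firm A, Z strictly dominates Y on the remaining columns (Left: 8>5, Center: 4>-1, Right: 8>-5); eliminate Y.
Firm B's strategy Center is strictly dominated by Left (X: 2>-5, Z: 7>-5) and is removed.
Row X is eliminated: Z beats it against every remaining column (Left: 8>-1, Right: 8>3).
Firm B's strategy Right is strictly dominated by Left (Z: 7>4) and is removed.
Among the remaining strategies, none is strictly dominated by another pure strategy of the same player, so the elimination stops.
Surviving strategies — Firm A: {Z}; Firm B: {Left}.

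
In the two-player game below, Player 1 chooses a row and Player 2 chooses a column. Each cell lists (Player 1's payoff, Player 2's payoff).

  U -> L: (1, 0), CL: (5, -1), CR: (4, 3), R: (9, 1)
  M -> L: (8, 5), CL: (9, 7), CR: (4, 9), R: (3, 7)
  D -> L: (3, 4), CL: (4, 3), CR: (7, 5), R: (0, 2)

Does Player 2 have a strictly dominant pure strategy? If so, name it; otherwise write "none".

CR

CR vs L: U: 3>0, M: 9>5, D: 5>4.
CR vs CL: U: 3>-1, M: 9>7, D: 5>3.
CR vs R: U: 3>1, M: 9>7, D: 5>2.
CR strictly beats every other strategy against every opponent action, so it is strictly dominant.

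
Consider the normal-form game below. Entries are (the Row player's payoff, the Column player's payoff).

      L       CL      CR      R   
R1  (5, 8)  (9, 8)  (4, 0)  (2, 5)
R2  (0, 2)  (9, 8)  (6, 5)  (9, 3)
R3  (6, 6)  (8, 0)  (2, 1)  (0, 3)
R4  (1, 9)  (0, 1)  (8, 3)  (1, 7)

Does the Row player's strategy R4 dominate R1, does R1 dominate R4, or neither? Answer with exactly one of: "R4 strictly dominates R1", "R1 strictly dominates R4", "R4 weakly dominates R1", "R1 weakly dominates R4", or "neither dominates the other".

neither dominates the other

R4's payoffs vs R1's, by the Column player's action — L: 1<5, CL: 0<9, CR: 8>4, R: 1<2.
R4 does better at CR but worse at L, CL, R; neither strategy dominates the other.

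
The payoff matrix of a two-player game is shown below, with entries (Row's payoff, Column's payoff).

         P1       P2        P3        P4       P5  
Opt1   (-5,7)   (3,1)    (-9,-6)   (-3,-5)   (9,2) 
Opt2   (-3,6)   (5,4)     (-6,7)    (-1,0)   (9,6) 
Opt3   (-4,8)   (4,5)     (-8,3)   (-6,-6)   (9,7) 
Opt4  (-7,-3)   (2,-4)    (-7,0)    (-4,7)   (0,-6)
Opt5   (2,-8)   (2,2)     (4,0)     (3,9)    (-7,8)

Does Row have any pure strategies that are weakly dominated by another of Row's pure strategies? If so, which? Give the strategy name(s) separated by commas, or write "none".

Opt1, Opt3, Opt4

Opt1: dominated, since Opt2 does at least as well everywhere (P1: -3>-5, P2: 5>3, P3: -6>-9, P4: -1>-3, P5: 9=9).
Opt2 is not dominated — it holds its own against Opt1 at P1 (-3>-5); Opt3 at P1 (-3>-4); Opt4 at P1 (-3>-7); Opt5 at P2 (5>2).
Opt3 is weakly dominated by Opt2 (P1: -3>-4, P2: 5>4, P3: -6>-8, P4: -1>-6, P5: 9=9).
Opt4: dominated, since Opt2 does at least as well everywhere (P1: -3>-7, P2: 5>2, P3: -6>-7, P4: -1>-4, P5: 9>0).
Opt5: no other strategy beats it everywhere (Opt1 at P1 (2>-5); Opt2 at P1 (2>-3); Opt3 at P1 (2>-4); Opt4 at P1 (2>-7)).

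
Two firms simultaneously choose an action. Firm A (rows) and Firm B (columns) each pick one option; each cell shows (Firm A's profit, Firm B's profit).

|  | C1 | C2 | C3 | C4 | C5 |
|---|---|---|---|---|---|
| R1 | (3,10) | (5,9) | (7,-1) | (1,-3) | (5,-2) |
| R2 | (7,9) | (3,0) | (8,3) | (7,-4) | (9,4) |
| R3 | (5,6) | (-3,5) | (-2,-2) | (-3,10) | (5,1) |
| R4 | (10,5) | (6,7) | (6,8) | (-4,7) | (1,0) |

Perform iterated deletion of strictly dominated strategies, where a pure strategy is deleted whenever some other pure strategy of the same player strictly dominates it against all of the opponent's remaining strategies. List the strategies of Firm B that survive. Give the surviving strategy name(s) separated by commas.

C1, C2, C3

Row R3 is eliminated: R2 beats it against every remaining column (C1: 7>5, C2: 3>-3, C3: 8>-2, C4: 7>-3, C5: 9>5).
Firm B's strategy C4 is strictly dominated by C3 (R1: -1>-3, R2: 3>-4, R4: 8>7) and is removed.
For Firm B, C1 strictly dominates C5 on the remaining rows (R1: 10>-2, R2: 9>4, R4: 5>0); eliminate C5.
Among the remaining strategies, none is strictly dominated by another pure strategy of the same player, so the elimination stops.
Surviving strategies — Firm A: {R1, R2, R4}; Firm B: {C1, C2, C3}.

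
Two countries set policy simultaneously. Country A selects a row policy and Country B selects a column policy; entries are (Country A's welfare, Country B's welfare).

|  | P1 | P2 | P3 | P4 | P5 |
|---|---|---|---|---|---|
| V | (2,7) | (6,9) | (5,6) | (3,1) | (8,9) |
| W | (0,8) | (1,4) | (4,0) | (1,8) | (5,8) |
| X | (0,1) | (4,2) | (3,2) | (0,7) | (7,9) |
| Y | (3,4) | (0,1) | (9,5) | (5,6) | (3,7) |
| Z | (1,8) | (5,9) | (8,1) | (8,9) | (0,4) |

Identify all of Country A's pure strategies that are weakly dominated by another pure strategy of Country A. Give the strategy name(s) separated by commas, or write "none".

Nothing dominates V: W at P1 (2>0); X at P1 (2>0); Y at P2 (6>0); Z at P1 (2>1).
V weakly dominates W — P1: 2>0, P2: 6>1, P3: 5>4, P4: 3>1, P5: 8>5.
X: dominated, since V does at least as well everywhere (P1: 2>0, P2: 6>4, P3: 5>3, P4: 3>0, P5: 8>7).
Nothing dominates Y: V at P1 (3>2); W at P1 (3>0); X at P1 (3>0); Z at P1 (3>1).
Nothing dominates Z: V at P3 (8>5); W at P1 (1>0); X at P1 (1>0); Y at P2 (5>0).

W, X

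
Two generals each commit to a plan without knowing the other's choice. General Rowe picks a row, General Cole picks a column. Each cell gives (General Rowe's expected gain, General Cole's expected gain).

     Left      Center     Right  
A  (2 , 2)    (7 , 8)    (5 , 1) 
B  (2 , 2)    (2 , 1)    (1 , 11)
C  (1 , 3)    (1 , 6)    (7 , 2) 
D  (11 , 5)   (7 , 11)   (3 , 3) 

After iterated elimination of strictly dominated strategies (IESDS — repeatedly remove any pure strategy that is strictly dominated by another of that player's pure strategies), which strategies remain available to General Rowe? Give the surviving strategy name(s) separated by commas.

General Rowe's strategy B is strictly dominated by D (Left: 11>2, Center: 7>2, Right: 3>1) and is removed.
Column Left is eliminated: Center beats it against every remaining row (A: 8>2, C: 6>3, D: 11>5).
For General Cole, Center strictly dominates Right on the remaining rows (A: 8>1, C: 6>2, D: 11>3); eliminate Right.
Row C is eliminated: A beats it against every remaining column (Center: 7>1).
Among the remaining strategies, none is strictly dominated by another pure strategy of the same player, so the elimination stops.
Surviving strategies — General Rowe: {A, D}; General Cole: {Center}.

A, D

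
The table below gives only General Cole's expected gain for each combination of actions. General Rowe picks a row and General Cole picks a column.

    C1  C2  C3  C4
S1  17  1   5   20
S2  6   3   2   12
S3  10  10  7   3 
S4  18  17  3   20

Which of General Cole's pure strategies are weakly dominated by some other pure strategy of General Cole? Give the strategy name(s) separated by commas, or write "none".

Nothing dominates C1: C2 at S1 (17>1); C3 at S1 (17>5); C4 at S3 (10>3).
C2 is weakly dominated by C1 (S1: 17>1, S2: 6>3, S3: 10=10, S4: 18>17).
C1 weakly dominates C3 — S1: 17>5, S2: 6>2, S3: 10>7, S4: 18>3.
C4: no other strategy beats it everywhere (C1 at S1 (20>17); C2 at S1 (20>1); C3 at S1 (20>5)).

C2, C3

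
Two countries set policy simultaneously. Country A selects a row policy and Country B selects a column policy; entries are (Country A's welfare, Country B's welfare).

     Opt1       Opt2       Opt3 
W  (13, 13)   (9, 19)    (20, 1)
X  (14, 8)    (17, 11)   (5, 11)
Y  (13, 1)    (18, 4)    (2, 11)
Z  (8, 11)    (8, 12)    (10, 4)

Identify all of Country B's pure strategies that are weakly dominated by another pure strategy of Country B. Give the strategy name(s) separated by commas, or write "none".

Opt1

Opt1 is weakly dominated by Opt2 (W: 19>13, X: 11>8, Y: 4>1, Z: 12>11).
Opt2: no other strategy beats it everywhere (Opt1 at W (19>13); Opt3 at W (19>1)).
Nothing dominates Opt3: Opt1 at X (11>8); Opt2 at Y (11>4).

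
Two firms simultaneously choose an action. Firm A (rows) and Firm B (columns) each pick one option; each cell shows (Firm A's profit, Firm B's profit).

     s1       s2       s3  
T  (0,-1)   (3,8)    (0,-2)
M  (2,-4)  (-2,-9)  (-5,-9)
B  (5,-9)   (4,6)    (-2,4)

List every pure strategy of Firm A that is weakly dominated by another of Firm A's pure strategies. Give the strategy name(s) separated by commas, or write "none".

T is not dominated — it holds its own against M at s2 (3>-2); B at s3 (0>-2).
M is weakly dominated by B (s1: 5>2, s2: 4>-2, s3: -2>-5).
Nothing dominates B: T at s1 (5>0); M at s1 (5>2).

M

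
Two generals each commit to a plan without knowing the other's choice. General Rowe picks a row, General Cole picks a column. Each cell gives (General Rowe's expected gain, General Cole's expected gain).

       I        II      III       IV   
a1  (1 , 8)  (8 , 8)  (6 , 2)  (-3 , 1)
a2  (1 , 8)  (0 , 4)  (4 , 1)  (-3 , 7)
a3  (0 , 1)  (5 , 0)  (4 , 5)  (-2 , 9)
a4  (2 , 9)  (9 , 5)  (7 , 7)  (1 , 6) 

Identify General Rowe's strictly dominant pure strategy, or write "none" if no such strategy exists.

a4 vs a1: I: 2>1, II: 9>8, III: 7>6, IV: 1>-3.
a4 vs a2: I: 2>1, II: 9>0, III: 7>4, IV: 1>-3.
a4 vs a3: I: 2>0, II: 9>5, III: 7>4, IV: 1>-2.
a4 strictly beats every other strategy against every opponent action, so it is strictly dominant.

a4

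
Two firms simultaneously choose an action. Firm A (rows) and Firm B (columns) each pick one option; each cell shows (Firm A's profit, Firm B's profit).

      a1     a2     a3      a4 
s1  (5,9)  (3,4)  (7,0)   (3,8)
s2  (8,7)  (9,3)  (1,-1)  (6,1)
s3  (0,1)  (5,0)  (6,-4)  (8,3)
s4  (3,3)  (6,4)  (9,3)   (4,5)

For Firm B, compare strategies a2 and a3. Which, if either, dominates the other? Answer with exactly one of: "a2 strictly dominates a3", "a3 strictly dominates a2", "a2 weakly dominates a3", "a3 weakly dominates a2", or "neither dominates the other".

a2 strictly dominates a3

Compare a2 to a3 across every action of Firm A: s1: 4>0, s2: 3>-1, s3: 0>-4, s4: 4>3.
Every comparison favours a2, so a2 strictly dominates a3.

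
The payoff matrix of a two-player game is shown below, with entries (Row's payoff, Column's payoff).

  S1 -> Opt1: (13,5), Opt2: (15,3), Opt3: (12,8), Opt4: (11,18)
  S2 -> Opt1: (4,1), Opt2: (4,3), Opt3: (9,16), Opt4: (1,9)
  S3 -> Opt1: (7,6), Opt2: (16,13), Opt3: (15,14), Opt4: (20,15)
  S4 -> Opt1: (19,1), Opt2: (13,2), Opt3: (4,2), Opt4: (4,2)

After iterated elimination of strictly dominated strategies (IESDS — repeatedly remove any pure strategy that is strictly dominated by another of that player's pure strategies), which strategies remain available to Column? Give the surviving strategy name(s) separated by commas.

Opt4

Row's strategy S2 is strictly dominated by S1 (Opt1: 13>4, Opt2: 15>4, Opt3: 12>9, Opt4: 11>1) and is removed.
Column's strategy Opt1 is strictly dominated by Opt3 (S1: 8>5, S3: 14>6, S4: 2>1) and is removed.
Row S1 is eliminated: S3 beats it against every remaining column (Opt2: 16>15, Opt3: 15>12, Opt4: 20>11).
Row's strategy S4 is strictly dominated by S3 (Opt2: 16>13, Opt3: 15>4, Opt4: 20>4) and is removed.
Column Opt2 is eliminated: Opt3 beats it against every remaining row (S3: 14>13).
For Column, Opt4 strictly dominates Opt3 on the remaining rows (S3: 15>14); eliminate Opt3.
Among the remaining strategies, none is strictly dominated by another pure strategy of the same player, so the elimination stops.
Surviving strategies — Row: {S3}; Column: {Opt4}.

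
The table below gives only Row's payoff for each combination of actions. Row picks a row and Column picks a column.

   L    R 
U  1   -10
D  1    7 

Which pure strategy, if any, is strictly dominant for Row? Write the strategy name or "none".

U fails to dominate D at L (1=1).
D fails to dominate U at L (1=1).
No single strategy dominates all the others.

none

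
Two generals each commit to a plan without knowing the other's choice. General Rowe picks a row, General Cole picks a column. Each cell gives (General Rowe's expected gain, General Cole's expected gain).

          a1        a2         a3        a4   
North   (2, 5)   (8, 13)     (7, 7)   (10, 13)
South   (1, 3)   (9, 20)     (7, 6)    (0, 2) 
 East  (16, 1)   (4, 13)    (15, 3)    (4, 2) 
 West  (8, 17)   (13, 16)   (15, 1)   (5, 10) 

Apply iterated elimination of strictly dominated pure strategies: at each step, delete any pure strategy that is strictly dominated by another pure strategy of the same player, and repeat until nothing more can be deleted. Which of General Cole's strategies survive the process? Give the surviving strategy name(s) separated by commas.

General Rowe's strategy South is strictly dominated by West (a1: 8>1, a2: 13>9, a3: 15>7, a4: 5>0) and is removed.
Column a3 is eliminated: a2 beats it against every remaining row (North: 13>7, East: 13>3, West: 16>1).
Among the remaining strategies, none is strictly dominated by another pure strategy of the same player, so the elimination stops.
Surviving strategies — General Rowe: {North, East, West}; General Cole: {a1, a2, a4}.

a1, a2, a4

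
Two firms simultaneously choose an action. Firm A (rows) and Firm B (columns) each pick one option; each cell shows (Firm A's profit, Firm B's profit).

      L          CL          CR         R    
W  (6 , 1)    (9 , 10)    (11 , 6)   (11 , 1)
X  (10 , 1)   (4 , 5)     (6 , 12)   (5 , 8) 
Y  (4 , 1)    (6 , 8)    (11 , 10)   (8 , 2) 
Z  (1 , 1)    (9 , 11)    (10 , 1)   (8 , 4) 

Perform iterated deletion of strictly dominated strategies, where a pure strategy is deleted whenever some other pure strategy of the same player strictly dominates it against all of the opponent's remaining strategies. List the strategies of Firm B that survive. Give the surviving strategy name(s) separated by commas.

Column L is eliminated: CL beats it against every remaining row (W: 10>1, X: 5>1, Y: 8>1, Z: 11>1).
Row X is eliminated: W beats it against every remaining column (CL: 9>4, CR: 11>6, R: 11>5).
Firm B's strategy R is strictly dominated by CL (W: 10>1, Y: 8>2, Z: 11>4) and is removed.
Among the remaining strategies, none is strictly dominated by another pure strategy of the same player, so the elimination stops.
Surviving strategies — Firm A: {W, Y, Z}; Firm B: {CL, CR}.

CL, CR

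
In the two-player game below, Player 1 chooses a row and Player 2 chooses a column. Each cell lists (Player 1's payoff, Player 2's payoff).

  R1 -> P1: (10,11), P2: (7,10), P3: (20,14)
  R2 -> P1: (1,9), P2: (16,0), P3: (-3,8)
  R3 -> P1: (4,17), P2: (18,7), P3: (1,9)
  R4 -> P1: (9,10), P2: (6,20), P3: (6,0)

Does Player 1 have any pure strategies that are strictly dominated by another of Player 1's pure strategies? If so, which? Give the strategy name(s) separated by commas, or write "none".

R1 is not dominated — it holds its own against R2 at P1 (10>1); R3 at P1 (10>4); R4 at P1 (10>9).
R3 strictly dominates R2 — P1: 4>1, P2: 18>16, P3: 1>-3.
Nothing dominates R3: R1 at P2 (18>7); R2 at P1 (4>1); R4 at P2 (18>6).
R4: dominated, since R1 does at least as well everywhere (P1: 10>9, P2: 7>6, P3: 20>6).

R2, R4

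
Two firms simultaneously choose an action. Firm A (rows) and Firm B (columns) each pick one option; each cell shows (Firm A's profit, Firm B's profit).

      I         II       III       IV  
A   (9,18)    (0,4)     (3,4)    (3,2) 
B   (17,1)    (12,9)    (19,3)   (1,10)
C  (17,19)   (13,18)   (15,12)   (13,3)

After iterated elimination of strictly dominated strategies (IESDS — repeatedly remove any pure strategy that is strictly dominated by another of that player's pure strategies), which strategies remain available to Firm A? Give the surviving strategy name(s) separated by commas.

Firm A's strategy A is strictly dominated by C (I: 17>9, II: 13>0, III: 15>3, IV: 13>3) and is removed.
For Firm B, II strictly dominates III on the remaining rows (B: 9>3, C: 18>12); eliminate III.
Among the remaining strategies, none is strictly dominated by another pure strategy of the same player, so the elimination stops.
Surviving strategies — Firm A: {B, C}; Firm B: {I, II, IV}.

B, C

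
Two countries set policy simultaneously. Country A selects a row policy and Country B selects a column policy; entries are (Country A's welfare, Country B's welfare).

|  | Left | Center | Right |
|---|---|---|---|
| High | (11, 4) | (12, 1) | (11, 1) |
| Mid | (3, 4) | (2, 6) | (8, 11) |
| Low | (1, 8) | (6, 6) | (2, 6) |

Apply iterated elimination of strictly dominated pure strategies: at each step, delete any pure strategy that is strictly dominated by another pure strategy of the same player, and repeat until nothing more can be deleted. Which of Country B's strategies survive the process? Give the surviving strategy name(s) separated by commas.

Left

Row Mid is eliminated: High beats it against every remaining column (Left: 11>3, Center: 12>2, Right: 11>8).
Country A's strategy Low is strictly dominated by High (Left: 11>1, Center: 12>6, Right: 11>2) and is removed.
Column Center is eliminated: Left beats it against every remaining row (High: 4>1).
Country B's strategy Right is strictly dominated by Left (High: 4>1) and is removed.
Among the remaining strategies, none is strictly dominated by another pure strategy of the same player, so the elimination stops.
Surviving strategies — Country A: {High}; Country B: {Left}.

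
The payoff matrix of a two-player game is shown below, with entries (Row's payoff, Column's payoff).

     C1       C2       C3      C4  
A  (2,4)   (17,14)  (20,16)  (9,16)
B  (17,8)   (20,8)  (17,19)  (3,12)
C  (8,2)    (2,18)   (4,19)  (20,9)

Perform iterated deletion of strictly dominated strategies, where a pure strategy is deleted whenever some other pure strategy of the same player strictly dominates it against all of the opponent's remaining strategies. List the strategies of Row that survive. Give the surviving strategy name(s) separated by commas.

For Column, C3 strictly dominates C1 on the remaining rows (A: 16>4, B: 19>8, C: 19>2); eliminate C1.
For Column, C3 strictly dominates C2 on the remaining rows (A: 16>14, B: 19>8, C: 19>18); eliminate C2.
Row's strategy B is strictly dominated by A (C3: 20>17, C4: 9>3) and is removed.
Among the remaining strategies, none is strictly dominated by another pure strategy of the same player, so the elimination stops.
Surviving strategies — Row: {A, C}; Column: {C3, C4}.

A, C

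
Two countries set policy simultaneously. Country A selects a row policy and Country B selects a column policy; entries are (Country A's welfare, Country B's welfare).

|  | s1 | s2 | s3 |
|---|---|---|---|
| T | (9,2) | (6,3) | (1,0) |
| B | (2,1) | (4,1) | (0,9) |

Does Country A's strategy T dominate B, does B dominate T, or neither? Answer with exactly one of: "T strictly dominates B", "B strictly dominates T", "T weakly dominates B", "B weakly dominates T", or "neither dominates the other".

T strictly dominates B

T's payoffs vs B's, by Country B's action — s1: 9>2, s2: 6>4, s3: 1>0.
Every comparison favours T, so T strictly dominates B.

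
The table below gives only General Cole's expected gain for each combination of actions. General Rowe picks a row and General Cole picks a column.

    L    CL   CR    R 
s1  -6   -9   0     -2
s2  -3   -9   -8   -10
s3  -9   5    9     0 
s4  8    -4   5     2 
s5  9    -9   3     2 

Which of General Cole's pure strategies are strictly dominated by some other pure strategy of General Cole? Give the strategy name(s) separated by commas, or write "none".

CL, R

Nothing dominates L: CL at s1 (-6>-9); CR at s2 (-3>-8); R at s2 (-3>-10).
CR strictly dominates CL — s1: 0>-9, s2: -8>-9, s3: 9>5, s4: 5>-4, s5: 3>-9.
Nothing dominates CR: L at s1 (0>-6); CL at s1 (0>-9); R at s1 (0>-2).
R is strictly dominated by CR (s1: 0>-2, s2: -8>-10, s3: 9>0, s4: 5>2, s5: 3>2).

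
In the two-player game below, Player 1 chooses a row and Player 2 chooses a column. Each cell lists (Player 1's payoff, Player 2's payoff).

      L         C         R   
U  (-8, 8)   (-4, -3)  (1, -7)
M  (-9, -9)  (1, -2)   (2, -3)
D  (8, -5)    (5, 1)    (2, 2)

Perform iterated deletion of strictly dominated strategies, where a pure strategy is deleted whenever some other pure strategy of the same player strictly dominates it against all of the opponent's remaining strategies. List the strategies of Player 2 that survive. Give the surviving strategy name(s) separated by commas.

C, R

Player 1's strategy U is strictly dominated by D (L: 8>-8, C: 5>-4, R: 2>1) and is removed.
For Player 2, C strictly dominates L on the remaining rows (M: -2>-9, D: 1>-5); eliminate L.
Among the remaining strategies, none is strictly dominated by another pure strategy of the same player, so the elimination stops.
Surviving strategies — Player 1: {M, D}; Player 2: {C, R}.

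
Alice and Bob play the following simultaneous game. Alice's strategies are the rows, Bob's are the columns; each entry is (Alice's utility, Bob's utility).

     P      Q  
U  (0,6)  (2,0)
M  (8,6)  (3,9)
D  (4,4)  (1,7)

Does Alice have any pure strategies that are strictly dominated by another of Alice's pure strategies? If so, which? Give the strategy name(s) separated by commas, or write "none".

U, D

M strictly dominates U — P: 8>0, Q: 3>2.
Nothing dominates M: U at P (8>0); D at P (8>4).
D is strictly dominated by M (P: 8>4, Q: 3>1).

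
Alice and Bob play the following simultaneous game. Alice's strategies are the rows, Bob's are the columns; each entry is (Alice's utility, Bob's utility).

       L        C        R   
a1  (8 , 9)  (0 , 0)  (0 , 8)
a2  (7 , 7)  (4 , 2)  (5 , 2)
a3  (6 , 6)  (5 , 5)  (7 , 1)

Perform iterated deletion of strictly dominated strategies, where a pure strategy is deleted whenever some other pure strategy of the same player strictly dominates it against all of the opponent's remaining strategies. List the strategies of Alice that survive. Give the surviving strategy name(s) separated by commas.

a1

Column C is eliminated: L beats it against every remaining row (a1: 9>0, a2: 7>2, a3: 6>5).
For Bob, L strictly dominates R on the remaining rows (a1: 9>8, a2: 7>2, a3: 6>1); eliminate R.
Alice's strategy a2 is strictly dominated by a1 (L: 8>7) and is removed.
Row a3 is eliminated: a1 beats it against every remaining column (L: 8>6).
Among the remaining strategies, none is strictly dominated by another pure strategy of the same player, so the elimination stops.
Surviving strategies — Alice: {a1}; Bob: {L}.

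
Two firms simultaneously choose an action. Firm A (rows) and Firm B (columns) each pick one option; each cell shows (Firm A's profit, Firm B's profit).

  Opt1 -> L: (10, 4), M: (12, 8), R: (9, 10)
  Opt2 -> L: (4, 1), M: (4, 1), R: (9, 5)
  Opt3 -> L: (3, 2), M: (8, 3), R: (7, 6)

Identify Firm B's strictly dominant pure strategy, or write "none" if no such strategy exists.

R

R vs L: Opt1: 10>4, Opt2: 5>1, Opt3: 6>2.
R vs M: Opt1: 10>8, Opt2: 5>1, Opt3: 6>3.
R strictly beats every other strategy against every opponent action, so it is strictly dominant.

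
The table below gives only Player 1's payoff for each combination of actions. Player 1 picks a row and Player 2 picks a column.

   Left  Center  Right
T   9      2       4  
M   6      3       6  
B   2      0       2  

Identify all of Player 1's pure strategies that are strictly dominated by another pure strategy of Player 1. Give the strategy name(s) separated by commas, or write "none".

Nothing dominates T: M at Left (9>6); B at Left (9>2).
M is not dominated — it holds its own against T at Center (3>2); B at Left (6>2).
B: dominated, since T does at least as well everywhere (Left: 9>2, Center: 2>0, Right: 4>2).

B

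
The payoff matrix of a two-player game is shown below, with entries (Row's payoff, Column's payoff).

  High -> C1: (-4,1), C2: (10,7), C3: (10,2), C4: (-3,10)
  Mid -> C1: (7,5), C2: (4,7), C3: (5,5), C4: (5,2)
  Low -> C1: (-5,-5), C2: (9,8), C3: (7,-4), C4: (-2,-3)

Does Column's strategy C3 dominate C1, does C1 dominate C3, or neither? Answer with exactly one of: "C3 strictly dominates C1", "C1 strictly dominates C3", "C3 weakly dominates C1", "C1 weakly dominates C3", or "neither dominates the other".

C3's payoffs vs C1's, by Row's action — High: 2>1, Mid: 5=5, Low: -4>-5.
C3 is at least as good everywhere and strictly better somewhere (tied only at Mid), so C3 weakly but not strictly dominates C1.

C3 weakly dominates C1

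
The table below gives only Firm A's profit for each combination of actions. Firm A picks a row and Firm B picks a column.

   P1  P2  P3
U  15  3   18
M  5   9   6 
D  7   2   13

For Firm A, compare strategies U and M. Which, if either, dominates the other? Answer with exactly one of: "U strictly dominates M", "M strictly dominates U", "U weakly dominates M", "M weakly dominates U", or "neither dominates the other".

neither dominates the other

U's payoffs vs M's, by Firm B's action — P1: 15>5, P2: 3<9, P3: 18>6.
U does better at P1, P3 but worse at P2; neither strategy dominates the other.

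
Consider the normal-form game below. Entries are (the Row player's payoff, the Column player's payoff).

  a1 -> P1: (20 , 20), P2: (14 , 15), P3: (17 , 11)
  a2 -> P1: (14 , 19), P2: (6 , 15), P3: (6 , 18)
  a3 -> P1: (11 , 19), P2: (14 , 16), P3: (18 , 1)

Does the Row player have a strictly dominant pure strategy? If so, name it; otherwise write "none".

none

a1 fails to dominate a3 at P2 (14=14).
a2 fails to dominate a1 at P1 (14<20).
a3 fails to dominate a1 at P1 (11<20).
No single strategy dominates all the others.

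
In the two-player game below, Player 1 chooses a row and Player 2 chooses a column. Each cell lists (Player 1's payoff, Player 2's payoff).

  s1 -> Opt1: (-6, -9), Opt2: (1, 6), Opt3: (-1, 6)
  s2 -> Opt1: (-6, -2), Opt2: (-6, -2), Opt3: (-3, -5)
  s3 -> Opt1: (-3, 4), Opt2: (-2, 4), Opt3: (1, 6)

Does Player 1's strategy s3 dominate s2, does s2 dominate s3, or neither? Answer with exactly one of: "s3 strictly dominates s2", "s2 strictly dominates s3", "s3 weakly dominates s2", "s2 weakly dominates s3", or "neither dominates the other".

s3 strictly dominates s2

s3's payoffs vs s2's, by Player 2's action — Opt1: -3>-6, Opt2: -2>-6, Opt3: 1>-3.
Every comparison favours s3, so s3 strictly dominates s2.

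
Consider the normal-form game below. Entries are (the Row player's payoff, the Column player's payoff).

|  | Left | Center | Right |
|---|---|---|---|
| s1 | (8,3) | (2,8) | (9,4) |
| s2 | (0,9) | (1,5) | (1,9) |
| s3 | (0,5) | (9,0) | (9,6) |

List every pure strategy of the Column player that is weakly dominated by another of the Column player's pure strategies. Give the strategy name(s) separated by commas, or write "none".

Right weakly dominates Left — s1: 4>3, s2: 9=9, s3: 6>5.
Nothing dominates Center: Left at s1 (8>3); Right at s1 (8>4).
Right: no other strategy beats it everywhere (Left at s1 (4>3); Center at s2 (9>5)).

Left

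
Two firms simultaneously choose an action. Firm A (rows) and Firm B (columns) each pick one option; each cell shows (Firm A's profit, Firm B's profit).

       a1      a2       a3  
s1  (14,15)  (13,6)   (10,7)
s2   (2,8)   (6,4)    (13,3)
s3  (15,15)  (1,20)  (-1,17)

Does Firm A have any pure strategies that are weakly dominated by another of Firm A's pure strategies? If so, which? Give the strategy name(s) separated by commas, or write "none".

Nothing dominates s1: s2 at a1 (14>2); s3 at a2 (13>1).
Nothing dominates s2: s1 at a3 (13>10); s3 at a2 (6>1).
s3 is not dominated — it holds its own against s1 at a1 (15>14); s2 at a1 (15>2).

none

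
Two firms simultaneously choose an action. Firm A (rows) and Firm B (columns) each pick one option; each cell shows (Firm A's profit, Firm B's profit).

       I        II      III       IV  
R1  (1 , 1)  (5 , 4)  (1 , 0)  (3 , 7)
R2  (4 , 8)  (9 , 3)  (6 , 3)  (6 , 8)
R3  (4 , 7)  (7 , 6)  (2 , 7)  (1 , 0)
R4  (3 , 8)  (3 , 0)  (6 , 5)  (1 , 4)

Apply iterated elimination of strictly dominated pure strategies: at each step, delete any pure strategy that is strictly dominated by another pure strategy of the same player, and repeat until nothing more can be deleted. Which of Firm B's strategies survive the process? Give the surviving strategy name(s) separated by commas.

I, III, IV

For Firm A, R2 strictly dominates R1 on the remaining columns (I: 4>1, II: 9>5, III: 6>1, IV: 6>3); eliminate R1.
For Firm B, I strictly dominates II on the remaining rows (R2: 8>3, R3: 7>6, R4: 8>0); eliminate II.
Among the remaining strategies, none is strictly dominated by another pure strategy of the same player, so the elimination stops.
Surviving strategies — Firm A: {R2, R3, R4}; Firm B: {I, III, IV}.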